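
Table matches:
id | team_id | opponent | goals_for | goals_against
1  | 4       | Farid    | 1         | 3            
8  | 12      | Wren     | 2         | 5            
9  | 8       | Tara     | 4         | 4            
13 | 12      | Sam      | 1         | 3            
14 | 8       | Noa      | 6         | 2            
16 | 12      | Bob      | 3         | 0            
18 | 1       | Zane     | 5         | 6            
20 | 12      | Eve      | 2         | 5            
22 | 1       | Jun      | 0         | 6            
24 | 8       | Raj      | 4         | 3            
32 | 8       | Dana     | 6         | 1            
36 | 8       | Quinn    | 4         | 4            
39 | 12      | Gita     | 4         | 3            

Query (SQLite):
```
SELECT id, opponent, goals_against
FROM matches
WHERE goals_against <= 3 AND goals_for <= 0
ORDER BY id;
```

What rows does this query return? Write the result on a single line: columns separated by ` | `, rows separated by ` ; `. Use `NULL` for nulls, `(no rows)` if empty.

goals_against <= 3: ids {1, 13, 14, 16, 24, 32, 39}
goals_for <= 0: ids {22}
Combine with AND.

(no rows)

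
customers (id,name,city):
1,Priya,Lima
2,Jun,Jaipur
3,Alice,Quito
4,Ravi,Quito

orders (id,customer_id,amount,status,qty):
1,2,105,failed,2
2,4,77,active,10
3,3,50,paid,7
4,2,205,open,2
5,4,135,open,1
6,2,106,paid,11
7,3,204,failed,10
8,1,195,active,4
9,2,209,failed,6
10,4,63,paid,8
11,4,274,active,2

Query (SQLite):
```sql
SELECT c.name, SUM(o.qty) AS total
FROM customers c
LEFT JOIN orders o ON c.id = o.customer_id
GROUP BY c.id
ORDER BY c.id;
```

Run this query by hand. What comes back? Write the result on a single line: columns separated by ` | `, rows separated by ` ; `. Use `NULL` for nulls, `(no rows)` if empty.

Priya | 4 ; Jun | 21 ; Alice | 17 ; Ravi | 21

LEFT JOIN keeps every customers row; unmatched ones get NULL for orders columns.
Group by customers.id and compute SUM(o.qty). SUM over an all-NULL group is NULL.
  1: ids {8} → SUM(o.qty)=4
  2: ids {1, 4, 6, 9} → SUM(o.qty)=21
  3: ids {3, 7} → SUM(o.qty)=17
  4: ids {2, 5, 10, 11} → SUM(o.qty)=21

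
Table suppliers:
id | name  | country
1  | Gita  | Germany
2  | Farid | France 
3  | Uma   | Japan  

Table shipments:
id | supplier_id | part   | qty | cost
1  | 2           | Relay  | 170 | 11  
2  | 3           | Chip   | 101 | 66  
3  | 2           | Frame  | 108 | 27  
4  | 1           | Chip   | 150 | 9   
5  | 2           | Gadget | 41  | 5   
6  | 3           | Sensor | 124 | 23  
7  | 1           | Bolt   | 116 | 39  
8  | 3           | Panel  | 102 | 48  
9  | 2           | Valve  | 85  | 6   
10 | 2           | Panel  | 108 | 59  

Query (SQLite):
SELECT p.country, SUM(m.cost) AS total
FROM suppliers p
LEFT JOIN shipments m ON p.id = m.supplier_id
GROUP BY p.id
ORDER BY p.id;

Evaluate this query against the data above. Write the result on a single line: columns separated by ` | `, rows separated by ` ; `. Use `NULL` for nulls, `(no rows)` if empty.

Germany | 48 ; France | 108 ; Japan | 137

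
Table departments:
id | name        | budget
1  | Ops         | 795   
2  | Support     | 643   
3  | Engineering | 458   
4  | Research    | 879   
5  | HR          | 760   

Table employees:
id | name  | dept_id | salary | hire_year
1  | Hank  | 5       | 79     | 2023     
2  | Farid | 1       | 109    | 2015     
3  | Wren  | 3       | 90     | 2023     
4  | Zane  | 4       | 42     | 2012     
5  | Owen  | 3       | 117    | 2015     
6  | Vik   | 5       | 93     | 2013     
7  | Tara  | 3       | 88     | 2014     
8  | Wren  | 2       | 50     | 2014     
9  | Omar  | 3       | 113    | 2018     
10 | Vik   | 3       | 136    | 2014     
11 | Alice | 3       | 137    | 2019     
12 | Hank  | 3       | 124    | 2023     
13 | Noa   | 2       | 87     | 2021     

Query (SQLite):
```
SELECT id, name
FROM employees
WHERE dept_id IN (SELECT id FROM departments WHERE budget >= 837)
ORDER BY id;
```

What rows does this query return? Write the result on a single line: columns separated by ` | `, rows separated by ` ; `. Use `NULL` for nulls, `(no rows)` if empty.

4 | Zane

Inner query: departments.id where budget >= 837.
Outer: keep employees rows whose dept_id is in that set.
Inner query → {4}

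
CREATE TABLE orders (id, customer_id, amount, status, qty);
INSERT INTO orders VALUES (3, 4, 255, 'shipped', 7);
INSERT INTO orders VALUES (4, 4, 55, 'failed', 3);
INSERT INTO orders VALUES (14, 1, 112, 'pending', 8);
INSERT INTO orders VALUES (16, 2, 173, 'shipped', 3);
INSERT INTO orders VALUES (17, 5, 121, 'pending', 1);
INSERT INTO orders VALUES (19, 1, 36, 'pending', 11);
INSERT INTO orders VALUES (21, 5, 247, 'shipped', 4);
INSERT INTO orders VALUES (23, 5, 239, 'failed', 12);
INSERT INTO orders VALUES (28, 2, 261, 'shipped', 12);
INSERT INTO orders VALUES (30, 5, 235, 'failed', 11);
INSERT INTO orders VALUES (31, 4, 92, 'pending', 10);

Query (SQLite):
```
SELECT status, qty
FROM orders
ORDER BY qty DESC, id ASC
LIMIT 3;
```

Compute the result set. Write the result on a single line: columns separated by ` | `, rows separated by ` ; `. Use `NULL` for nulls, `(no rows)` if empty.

Sort by qty desc, tiebreak id asc: (12, id=23), (12, id=28), (11, id=19), (11, id=30), (10, id=31), (8, id=14) …. Take first 3.

failed | 12 ; shipped | 12 ; pending | 11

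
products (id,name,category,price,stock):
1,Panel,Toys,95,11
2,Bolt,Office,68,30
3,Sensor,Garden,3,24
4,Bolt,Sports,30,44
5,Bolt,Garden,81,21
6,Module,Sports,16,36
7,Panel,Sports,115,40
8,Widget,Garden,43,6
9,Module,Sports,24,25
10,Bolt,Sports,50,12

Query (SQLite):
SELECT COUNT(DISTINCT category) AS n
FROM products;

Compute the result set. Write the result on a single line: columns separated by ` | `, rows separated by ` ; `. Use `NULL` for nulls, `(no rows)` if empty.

4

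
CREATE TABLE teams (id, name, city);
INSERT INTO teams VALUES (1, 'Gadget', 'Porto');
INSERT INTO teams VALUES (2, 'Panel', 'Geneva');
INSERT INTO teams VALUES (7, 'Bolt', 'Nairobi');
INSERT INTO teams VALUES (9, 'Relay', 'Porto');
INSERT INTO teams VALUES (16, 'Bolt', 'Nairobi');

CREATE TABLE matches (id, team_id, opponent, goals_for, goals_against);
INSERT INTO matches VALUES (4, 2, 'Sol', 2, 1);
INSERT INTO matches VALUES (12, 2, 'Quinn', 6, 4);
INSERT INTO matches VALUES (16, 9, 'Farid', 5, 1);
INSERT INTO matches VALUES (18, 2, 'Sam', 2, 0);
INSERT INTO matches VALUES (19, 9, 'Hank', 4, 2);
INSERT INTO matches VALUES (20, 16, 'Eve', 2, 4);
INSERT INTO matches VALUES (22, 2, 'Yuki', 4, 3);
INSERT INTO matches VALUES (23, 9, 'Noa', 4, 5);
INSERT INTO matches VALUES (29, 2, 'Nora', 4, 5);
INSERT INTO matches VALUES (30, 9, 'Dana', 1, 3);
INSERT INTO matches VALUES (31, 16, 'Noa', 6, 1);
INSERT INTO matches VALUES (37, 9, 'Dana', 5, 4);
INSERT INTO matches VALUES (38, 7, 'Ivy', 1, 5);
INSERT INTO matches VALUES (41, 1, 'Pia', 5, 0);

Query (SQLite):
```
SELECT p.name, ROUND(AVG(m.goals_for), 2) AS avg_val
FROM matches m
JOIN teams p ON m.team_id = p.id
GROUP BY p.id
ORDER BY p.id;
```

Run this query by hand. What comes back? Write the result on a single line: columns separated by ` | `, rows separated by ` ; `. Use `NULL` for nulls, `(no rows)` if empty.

Gadget | 5 ; Panel | 3.6 ; Bolt | 1 ; Relay | 3.8 ; Bolt | 4

Join each matches row to its teams via team_id.
Group joined rows by teams.id; compute ROUND(AVG(m.goals_for), 2) per group.
  1: ids {41} → ROUND(AVG(m.goals_for), 2)=5
  2: ids {4, 12, 18, 22, 29} → ROUND(AVG(m.goals_for), 2)=3.6
  7: ids {38} → ROUND(AVG(m.goals_for), 2)=1
  9: ids {16, 19, 23, 30, 37} → ROUND(AVG(m.goals_for), 2)=3.8
  16: ids {20, 31} → ROUND(AVG(m.goals_for), 2)=4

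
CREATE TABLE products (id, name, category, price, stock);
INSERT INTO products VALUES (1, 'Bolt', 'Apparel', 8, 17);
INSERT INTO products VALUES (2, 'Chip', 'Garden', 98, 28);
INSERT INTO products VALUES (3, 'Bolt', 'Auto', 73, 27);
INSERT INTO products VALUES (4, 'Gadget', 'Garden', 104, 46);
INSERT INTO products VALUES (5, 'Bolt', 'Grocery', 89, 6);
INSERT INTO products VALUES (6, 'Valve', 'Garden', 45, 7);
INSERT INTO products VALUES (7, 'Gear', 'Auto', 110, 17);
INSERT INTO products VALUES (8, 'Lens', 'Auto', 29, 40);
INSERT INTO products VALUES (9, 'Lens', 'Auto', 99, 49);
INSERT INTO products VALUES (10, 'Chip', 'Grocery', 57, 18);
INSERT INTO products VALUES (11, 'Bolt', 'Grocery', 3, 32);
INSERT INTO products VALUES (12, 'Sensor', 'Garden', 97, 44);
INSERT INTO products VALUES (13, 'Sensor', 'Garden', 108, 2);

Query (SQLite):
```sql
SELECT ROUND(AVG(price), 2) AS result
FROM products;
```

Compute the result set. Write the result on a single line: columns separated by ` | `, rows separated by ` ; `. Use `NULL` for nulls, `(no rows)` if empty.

All price values: [8, 98, 73, 104, 89, 45, 110, 29, 99, 57, 3, 97, 108].
AVG = 920 / 13 (rounded to 2 dp).

70.77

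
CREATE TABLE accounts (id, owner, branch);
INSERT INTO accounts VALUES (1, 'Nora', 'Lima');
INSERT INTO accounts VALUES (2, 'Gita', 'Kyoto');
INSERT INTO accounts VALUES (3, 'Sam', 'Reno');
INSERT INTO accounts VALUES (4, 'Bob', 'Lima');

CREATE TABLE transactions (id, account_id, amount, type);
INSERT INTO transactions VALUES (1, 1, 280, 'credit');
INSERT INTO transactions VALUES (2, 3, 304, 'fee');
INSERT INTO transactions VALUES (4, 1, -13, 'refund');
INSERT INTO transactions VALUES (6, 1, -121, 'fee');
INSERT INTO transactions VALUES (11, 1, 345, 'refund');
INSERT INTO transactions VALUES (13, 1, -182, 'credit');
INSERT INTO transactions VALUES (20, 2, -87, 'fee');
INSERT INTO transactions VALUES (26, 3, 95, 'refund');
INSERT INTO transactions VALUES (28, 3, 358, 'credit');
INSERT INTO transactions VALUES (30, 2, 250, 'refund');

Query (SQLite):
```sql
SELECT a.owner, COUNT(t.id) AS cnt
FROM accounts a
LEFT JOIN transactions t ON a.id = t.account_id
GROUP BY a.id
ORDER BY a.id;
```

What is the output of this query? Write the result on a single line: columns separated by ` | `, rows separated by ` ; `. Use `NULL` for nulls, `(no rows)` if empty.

Nora | 5 ; Gita | 2 ; Sam | 3 ; Bob | 0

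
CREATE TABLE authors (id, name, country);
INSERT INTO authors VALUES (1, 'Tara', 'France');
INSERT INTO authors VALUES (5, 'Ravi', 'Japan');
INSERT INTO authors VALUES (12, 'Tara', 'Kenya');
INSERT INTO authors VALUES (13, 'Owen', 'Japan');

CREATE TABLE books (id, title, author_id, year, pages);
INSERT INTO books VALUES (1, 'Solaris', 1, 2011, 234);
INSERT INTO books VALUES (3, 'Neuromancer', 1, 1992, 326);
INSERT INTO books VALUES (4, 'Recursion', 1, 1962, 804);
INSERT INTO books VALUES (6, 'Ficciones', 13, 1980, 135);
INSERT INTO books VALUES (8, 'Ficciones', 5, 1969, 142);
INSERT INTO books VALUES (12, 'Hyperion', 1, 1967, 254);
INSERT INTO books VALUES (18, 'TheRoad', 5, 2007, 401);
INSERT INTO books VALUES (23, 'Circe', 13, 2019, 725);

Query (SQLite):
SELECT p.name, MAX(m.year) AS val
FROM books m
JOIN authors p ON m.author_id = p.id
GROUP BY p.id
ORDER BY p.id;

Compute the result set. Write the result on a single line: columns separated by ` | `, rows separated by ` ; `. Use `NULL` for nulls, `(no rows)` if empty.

Tara | 2011 ; Ravi | 2007 ; Owen | 2019

Join each books row to its authors via author_id.
Group joined rows by authors.id; compute MAX(m.year) per group.
  1: ids {1, 3, 4, 12} → MAX(m.year)=2011
  5: ids {8, 18} → MAX(m.year)=2007
  13: ids {6, 23} → MAX(m.year)=2019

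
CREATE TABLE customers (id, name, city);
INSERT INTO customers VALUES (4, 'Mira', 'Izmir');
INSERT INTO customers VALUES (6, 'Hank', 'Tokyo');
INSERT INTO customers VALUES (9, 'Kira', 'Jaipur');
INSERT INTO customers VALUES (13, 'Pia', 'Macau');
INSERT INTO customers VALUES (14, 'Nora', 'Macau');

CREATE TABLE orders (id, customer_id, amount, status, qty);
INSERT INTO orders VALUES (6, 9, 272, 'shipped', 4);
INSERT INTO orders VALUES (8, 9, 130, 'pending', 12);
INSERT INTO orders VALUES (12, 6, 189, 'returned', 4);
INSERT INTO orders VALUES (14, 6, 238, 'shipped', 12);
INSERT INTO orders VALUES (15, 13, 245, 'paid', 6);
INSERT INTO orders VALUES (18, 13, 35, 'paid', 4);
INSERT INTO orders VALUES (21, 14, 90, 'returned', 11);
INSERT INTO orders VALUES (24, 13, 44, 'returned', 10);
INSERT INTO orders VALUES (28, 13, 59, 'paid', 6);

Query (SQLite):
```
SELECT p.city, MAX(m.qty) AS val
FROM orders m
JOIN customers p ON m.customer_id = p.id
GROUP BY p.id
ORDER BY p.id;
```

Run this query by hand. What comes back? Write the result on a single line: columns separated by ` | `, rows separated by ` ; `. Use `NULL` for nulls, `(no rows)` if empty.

Tokyo | 12 ; Jaipur | 12 ; Macau | 10 ; Macau | 11

Join each orders row to its customers via customer_id.
Group joined rows by customers.id; compute MAX(m.qty) per group.
  6: ids {12, 14} → MAX(m.qty)=12
  9: ids {6, 8} → MAX(m.qty)=12
  13: ids {15, 18, 24, 28} → MAX(m.qty)=10
  14: ids {21} → MAX(m.qty)=11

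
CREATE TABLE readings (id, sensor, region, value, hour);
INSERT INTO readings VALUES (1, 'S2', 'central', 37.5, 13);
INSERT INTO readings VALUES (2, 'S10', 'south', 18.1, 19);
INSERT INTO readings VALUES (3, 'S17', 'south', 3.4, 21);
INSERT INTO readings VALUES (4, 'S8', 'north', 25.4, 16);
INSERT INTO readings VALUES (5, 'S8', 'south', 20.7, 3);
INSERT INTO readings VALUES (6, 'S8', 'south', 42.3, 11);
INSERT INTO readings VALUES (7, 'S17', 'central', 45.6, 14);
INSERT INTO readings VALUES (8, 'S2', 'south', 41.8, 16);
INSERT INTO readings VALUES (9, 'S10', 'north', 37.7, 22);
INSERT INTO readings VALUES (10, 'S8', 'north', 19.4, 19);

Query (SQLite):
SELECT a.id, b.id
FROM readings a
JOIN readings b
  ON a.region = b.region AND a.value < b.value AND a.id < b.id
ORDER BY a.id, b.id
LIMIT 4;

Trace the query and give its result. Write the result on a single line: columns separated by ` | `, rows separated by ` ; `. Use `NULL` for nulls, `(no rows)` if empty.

Pairs (a,b) with same region, a.value < b.value, a.id < b.id.
region groups: central:{1,7} north:{4,9,10} south:{2,3,5,6,8}
Ordered by (a.id, b.id); first 4.

1 | 7 ; 2 | 5 ; 2 | 6 ; 2 | 8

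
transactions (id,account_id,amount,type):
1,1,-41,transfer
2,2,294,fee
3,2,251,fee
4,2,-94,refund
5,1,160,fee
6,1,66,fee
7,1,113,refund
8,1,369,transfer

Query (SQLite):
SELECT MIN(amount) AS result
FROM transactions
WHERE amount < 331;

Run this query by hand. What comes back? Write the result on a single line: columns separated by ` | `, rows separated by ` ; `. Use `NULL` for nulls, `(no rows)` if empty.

-94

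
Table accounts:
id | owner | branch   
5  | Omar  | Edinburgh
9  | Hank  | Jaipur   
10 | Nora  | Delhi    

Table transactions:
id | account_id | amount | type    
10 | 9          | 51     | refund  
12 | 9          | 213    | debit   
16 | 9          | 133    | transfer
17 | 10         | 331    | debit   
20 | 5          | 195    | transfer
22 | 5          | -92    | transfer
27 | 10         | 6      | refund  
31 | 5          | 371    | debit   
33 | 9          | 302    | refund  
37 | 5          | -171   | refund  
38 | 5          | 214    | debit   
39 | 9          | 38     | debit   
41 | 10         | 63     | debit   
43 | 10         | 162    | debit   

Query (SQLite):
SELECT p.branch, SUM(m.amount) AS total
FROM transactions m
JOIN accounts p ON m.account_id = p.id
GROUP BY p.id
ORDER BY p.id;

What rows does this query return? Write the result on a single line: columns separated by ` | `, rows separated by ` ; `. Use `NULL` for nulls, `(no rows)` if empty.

Edinburgh | 517 ; Jaipur | 737 ; Delhi | 562

Join each transactions row to its accounts via account_id.
Group joined rows by accounts.id; compute SUM(m.amount) per group.
  5: ids {20, 22, 31, 37, 38} → SUM(m.amount)=517
  9: ids {10, 12, 16, 33, 39} → SUM(m.amount)=737
  10: ids {17, 27, 41, 43} → SUM(m.amount)=562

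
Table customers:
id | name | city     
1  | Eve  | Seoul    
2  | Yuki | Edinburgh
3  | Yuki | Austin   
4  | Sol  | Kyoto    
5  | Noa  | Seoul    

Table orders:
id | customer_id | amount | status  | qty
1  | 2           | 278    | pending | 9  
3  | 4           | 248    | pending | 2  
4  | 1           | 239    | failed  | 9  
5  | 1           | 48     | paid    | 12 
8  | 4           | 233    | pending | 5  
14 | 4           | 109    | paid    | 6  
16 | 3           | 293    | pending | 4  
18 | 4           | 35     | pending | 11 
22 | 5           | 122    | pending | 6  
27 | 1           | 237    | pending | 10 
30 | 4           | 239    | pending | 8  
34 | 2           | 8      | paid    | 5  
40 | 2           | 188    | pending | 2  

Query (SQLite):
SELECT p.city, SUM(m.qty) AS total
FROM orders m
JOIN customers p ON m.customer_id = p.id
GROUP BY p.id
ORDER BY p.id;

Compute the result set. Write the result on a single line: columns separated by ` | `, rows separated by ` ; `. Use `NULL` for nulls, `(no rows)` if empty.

Seoul | 31 ; Edinburgh | 16 ; Austin | 4 ; Kyoto | 32 ; Seoul | 6

Join each orders row to its customers via customer_id.
Group joined rows by customers.id; compute SUM(m.qty) per group.
  1: ids {4, 5, 27} → SUM(m.qty)=31
  2: ids {1, 34, 40} → SUM(m.qty)=16
  3: ids {16} → SUM(m.qty)=4
  4: ids {3, 8, 14, 18, 30} → SUM(m.qty)=32
  5: ids {22} → SUM(m.qty)=6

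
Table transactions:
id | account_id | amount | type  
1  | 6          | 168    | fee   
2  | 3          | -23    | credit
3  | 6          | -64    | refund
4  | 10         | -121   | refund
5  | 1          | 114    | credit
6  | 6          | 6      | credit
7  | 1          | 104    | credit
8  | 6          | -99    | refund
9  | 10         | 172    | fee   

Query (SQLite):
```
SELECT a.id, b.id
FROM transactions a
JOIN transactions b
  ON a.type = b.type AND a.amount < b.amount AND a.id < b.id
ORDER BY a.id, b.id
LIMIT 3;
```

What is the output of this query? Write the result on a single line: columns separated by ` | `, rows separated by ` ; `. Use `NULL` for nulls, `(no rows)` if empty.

Pairs (a,b) with same type, a.amount < b.amount, a.id < b.id.
type groups: credit:{2,5,6,7} fee:{1,9} refund:{3,4,8}
Ordered by (a.id, b.id); first 3.

1 | 9 ; 2 | 5 ; 2 | 6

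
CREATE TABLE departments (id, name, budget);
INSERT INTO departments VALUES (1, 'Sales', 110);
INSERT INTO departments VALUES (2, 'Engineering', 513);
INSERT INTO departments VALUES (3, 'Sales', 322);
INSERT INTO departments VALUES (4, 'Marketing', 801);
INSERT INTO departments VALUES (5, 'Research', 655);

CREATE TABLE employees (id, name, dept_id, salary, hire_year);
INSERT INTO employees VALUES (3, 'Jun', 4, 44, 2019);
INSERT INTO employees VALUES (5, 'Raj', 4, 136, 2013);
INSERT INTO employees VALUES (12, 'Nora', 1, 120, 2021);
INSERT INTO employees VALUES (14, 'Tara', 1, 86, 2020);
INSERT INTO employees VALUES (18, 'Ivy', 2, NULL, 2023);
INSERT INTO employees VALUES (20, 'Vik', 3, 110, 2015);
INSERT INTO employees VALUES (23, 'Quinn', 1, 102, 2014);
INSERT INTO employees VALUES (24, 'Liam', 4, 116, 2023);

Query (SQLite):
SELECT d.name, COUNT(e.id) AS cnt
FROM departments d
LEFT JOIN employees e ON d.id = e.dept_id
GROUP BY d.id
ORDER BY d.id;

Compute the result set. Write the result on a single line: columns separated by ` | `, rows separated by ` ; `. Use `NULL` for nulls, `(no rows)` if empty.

Sales | 3 ; Engineering | 1 ; Sales | 1 ; Marketing | 3 ; Research | 0

LEFT JOIN keeps every departments row; unmatched ones get NULL for employees columns.
Group by departments.id and compute COUNT(e.id). COUNT(col) of an all-NULL group is 0.
  1: ids {12, 14, 23} → COUNT(e.id)=3
  2: ids {18} → COUNT(e.id)=1
  3: ids {20} → COUNT(e.id)=1
  4: ids {3, 5, 24} → COUNT(e.id)=3
  5: ids {—} → COUNT(e.id)=0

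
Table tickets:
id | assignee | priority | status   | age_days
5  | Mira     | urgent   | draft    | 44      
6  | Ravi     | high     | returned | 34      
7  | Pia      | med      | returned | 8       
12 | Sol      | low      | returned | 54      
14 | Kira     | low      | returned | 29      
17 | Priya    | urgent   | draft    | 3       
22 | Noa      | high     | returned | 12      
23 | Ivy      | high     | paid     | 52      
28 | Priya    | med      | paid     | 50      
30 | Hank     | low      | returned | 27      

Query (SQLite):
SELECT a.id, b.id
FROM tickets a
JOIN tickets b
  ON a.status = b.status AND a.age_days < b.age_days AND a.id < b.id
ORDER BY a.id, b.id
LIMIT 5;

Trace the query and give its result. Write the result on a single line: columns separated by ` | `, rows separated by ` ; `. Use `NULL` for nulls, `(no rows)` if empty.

Pairs (a,b) with same status, a.age_days < b.age_days, a.id < b.id.
status groups: draft:{5,17} paid:{23,28} returned:{6,7,12,14,22,30}
Ordered by (a.id, b.id); first 5.

6 | 12 ; 7 | 12 ; 7 | 14 ; 7 | 22 ; 7 | 30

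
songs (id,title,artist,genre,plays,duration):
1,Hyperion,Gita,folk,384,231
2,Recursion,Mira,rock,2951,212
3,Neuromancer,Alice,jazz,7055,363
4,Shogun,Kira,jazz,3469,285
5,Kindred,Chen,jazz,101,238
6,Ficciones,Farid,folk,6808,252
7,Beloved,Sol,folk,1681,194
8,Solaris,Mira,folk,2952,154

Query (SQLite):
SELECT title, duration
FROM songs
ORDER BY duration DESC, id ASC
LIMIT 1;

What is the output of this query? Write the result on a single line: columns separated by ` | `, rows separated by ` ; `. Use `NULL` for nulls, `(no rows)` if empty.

Neuromancer | 363

Sort by duration desc, tiebreak id asc: (363, id=3), (285, id=4), (252, id=6), (238, id=5) …. Take first 1.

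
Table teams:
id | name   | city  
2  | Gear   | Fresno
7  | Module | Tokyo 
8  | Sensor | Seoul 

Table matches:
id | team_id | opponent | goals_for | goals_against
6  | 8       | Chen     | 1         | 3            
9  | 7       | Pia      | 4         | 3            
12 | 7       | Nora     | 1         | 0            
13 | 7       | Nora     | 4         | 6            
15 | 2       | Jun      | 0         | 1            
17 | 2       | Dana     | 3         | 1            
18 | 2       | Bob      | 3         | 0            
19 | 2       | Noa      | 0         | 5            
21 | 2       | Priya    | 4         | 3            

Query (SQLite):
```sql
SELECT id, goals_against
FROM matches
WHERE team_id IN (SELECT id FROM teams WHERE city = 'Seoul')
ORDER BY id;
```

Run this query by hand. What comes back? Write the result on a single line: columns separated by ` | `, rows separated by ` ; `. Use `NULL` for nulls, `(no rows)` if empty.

6 | 3

Inner query: teams.id where city = 'Seoul'.
Outer: keep matches rows whose team_id is in that set.
Inner query → {8}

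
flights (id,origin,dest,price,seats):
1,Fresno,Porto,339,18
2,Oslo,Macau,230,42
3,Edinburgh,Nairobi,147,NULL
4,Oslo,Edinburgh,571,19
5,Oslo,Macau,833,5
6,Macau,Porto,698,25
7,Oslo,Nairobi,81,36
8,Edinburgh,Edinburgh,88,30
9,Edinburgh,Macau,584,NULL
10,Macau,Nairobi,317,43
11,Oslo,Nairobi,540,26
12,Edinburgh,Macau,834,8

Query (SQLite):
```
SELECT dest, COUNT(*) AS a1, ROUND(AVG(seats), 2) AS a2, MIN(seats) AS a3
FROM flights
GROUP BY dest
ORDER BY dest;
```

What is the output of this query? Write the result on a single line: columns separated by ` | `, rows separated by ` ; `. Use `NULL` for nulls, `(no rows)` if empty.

Edinburgh | 2 | 24.5 | 19 ; Macau | 4 | 18.33 | 5 ; Nairobi | 4 | 35 | 26 ; Porto | 2 | 21.5 | 18

Group flights by dest.
Per group compute: COUNT(*), ROUND(AVG(seats), 2), MIN(seats).
  Edinburgh: ids {4, 8} → COUNT(*)=2, ROUND(AVG(seats), 2)=24.5, MIN(seats)=19
  Macau: ids {2, 5, 9, 12} → COUNT(*)=4, ROUND(AVG(seats), 2)=18.33, MIN(seats)=5
  Nairobi: ids {3, 7, 10, 11} → COUNT(*)=4, ROUND(AVG(seats), 2)=35, MIN(seats)=26
  Porto: ids {1, 6} → COUNT(*)=2, ROUND(AVG(seats), 2)=21.5, MIN(seats)=18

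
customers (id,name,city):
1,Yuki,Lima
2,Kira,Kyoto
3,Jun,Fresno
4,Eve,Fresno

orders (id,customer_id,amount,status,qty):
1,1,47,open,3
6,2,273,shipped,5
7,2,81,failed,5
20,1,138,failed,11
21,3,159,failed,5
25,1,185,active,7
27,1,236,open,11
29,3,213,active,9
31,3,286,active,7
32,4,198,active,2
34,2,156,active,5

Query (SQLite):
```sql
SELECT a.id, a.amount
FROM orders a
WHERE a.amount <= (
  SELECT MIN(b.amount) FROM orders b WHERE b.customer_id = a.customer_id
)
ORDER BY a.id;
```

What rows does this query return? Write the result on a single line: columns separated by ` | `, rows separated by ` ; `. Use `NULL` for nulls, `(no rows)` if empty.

For each orders row a, compute MIN(amount) over rows sharing a.customer_id.
Keep row a if a.amount <= that per-group MIN.
  customer_id=1: MIN(amount) = 47
  customer_id=2: MIN(amount) = 81
  customer_id=3: MIN(amount) = 159
  customer_id=4: MIN(amount) = 198

1 | 47 ; 7 | 81 ; 21 | 159 ; 32 | 198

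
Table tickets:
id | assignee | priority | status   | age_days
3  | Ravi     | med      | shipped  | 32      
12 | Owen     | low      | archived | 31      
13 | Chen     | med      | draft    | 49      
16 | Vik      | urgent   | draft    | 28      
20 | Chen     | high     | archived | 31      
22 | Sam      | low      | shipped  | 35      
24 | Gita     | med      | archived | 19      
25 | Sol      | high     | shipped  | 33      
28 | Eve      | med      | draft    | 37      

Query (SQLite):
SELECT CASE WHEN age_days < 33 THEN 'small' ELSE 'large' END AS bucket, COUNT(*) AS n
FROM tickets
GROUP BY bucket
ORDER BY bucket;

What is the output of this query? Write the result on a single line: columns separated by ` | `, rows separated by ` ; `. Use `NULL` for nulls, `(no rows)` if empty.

large | 4 ; small | 5

Bucket rows by age_days < 33 → 'small' else 'large'; count each bucket.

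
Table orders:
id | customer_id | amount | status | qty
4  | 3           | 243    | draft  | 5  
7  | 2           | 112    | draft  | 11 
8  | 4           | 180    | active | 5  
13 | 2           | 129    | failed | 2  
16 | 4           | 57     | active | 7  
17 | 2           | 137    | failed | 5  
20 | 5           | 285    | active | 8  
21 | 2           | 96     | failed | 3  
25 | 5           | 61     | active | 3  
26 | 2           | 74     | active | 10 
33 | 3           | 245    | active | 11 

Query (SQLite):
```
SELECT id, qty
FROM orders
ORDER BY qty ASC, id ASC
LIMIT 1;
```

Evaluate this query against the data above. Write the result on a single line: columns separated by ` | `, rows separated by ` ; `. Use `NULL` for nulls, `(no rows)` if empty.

Sort by qty asc, tiebreak id asc: (2, id=13), (3, id=21), (3, id=25), (5, id=4) …. Take first 1.

13 | 2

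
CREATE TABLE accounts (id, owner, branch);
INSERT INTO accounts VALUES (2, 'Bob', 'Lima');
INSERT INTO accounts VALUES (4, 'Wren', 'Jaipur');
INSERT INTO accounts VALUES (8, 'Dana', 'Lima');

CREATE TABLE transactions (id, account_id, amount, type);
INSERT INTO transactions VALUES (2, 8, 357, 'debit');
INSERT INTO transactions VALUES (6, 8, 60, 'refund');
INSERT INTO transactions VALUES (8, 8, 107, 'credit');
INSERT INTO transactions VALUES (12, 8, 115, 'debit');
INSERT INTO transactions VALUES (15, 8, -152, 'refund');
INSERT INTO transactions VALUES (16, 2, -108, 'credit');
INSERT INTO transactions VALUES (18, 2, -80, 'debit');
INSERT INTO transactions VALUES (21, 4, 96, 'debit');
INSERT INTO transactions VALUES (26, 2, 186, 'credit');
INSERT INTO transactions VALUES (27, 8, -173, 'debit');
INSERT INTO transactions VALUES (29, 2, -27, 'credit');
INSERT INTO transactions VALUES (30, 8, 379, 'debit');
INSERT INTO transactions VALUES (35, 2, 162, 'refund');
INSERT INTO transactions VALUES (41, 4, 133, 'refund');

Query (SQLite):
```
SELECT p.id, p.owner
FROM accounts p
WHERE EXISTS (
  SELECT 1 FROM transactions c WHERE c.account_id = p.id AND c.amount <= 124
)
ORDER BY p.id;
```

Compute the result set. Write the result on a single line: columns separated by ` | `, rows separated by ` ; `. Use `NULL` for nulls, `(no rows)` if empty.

For each accounts row, check whether any transactions with matching account_id has amount <= 124.
Keep rows where that is true.

2 | Bob ; 4 | Wren ; 8 | Dana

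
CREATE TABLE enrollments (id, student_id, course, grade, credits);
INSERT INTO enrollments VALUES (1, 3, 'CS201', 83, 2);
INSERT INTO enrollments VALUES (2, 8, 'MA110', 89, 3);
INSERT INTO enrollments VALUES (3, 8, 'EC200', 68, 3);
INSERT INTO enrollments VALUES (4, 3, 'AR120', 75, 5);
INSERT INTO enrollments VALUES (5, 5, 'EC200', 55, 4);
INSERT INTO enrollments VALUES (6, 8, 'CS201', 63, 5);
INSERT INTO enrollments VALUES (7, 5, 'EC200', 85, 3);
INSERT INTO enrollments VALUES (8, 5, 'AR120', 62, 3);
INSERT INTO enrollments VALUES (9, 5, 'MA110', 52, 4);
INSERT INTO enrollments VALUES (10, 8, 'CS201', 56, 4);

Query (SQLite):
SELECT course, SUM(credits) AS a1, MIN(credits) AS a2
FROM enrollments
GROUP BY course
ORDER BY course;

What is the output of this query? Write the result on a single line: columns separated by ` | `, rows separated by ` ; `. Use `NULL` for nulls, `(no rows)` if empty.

AR120 | 8 | 3 ; CS201 | 11 | 2 ; EC200 | 10 | 3 ; MA110 | 7 | 3

Group enrollments by course.
Per group compute: SUM(credits), MIN(credits).
  AR120: ids {4, 8} → SUM(credits)=8, MIN(credits)=3
  CS201: ids {1, 6, 10} → SUM(credits)=11, MIN(credits)=2
  EC200: ids {3, 5, 7} → SUM(credits)=10, MIN(credits)=3
  MA110: ids {2, 9} → SUM(credits)=7, MIN(credits)=3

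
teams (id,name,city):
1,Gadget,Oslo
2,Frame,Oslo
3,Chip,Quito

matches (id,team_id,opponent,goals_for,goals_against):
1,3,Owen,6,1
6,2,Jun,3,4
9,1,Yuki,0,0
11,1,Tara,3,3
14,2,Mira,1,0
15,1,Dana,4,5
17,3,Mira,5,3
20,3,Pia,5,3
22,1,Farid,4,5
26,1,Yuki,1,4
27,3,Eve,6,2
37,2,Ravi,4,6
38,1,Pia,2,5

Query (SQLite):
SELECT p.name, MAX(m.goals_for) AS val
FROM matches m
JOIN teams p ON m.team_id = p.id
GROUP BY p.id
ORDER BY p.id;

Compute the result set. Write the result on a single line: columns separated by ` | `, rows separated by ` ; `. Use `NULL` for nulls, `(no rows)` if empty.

Gadget | 4 ; Frame | 4 ; Chip | 6

Join each matches row to its teams via team_id.
Group joined rows by teams.id; compute MAX(m.goals_for) per group.
  1: ids {9, 11, 15, 22, 26, 38} → MAX(m.goals_for)=4
  2: ids {6, 14, 37} → MAX(m.goals_for)=4
  3: ids {1, 17, 20, 27} → MAX(m.goals_for)=6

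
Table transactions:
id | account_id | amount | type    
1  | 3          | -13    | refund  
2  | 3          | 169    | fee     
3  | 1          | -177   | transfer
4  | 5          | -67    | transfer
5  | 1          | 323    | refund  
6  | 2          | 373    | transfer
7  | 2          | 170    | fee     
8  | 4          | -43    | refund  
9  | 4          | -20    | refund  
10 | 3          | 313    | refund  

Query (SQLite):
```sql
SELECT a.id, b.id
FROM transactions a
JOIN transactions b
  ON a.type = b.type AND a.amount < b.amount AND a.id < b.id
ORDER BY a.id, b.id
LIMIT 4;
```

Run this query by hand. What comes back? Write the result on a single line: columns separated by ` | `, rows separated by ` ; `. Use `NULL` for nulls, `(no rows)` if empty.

1 | 5 ; 1 | 10 ; 2 | 7 ; 3 | 4

Pairs (a,b) with same type, a.amount < b.amount, a.id < b.id.
type groups: fee:{2,7} refund:{1,5,8,9,10} transfer:{3,4,6}
Ordered by (a.id, b.id); first 4.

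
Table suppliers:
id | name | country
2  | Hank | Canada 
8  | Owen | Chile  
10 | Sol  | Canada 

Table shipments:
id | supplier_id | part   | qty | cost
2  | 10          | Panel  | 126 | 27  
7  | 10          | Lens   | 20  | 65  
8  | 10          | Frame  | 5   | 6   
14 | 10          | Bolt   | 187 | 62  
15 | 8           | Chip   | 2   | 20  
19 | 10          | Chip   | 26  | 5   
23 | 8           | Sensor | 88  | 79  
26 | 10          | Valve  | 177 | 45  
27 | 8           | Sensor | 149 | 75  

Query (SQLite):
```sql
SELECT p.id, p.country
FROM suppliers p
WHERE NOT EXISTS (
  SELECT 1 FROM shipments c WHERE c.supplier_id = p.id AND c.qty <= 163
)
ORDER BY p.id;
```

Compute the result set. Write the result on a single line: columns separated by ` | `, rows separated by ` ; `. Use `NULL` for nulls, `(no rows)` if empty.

2 | Canada

For each suppliers row, check whether any shipments with matching supplier_id has qty <= 163.
Keep rows where that is false.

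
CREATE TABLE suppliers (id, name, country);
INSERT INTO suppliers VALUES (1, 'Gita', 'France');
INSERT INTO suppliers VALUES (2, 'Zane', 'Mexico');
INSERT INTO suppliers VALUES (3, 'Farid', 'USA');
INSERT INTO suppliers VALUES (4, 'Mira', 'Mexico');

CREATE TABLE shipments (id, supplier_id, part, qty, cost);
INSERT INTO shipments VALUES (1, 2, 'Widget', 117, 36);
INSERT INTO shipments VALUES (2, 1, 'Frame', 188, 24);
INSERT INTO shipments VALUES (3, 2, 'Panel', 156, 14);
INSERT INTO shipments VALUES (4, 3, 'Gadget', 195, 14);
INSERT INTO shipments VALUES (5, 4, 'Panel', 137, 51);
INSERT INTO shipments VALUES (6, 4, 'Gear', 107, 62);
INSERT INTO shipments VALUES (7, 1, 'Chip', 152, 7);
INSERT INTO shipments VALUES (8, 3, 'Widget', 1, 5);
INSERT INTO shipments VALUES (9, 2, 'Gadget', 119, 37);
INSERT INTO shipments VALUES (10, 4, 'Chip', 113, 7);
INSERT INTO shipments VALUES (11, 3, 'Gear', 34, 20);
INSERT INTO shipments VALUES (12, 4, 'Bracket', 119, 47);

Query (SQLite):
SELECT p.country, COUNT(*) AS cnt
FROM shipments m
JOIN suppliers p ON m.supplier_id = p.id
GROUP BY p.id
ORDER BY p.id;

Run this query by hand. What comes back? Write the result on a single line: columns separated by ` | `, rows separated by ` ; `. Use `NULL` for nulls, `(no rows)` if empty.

Join each shipments row to its suppliers via supplier_id.
Group joined rows by suppliers.id; compute COUNT(*) per group.
  1: ids {2, 7} → COUNT(*)=2
  2: ids {1, 3, 9} → COUNT(*)=3
  3: ids {4, 8, 11} → COUNT(*)=3
  4: ids {5, 6, 10, 12} → COUNT(*)=4

France | 2 ; Mexico | 3 ; USA | 3 ; Mexico | 4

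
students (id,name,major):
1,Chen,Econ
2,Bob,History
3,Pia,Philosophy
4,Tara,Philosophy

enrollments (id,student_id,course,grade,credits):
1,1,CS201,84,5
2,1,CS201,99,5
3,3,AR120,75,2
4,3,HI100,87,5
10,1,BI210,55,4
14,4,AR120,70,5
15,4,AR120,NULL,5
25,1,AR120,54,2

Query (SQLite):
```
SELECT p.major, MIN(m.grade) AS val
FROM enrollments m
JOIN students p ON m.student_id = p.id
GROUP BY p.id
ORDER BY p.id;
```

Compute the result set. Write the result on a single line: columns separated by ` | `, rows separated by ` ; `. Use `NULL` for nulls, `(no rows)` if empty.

Econ | 54 ; Philosophy | 75 ; Philosophy | 70

Join each enrollments row to its students via student_id.
Group joined rows by students.id; compute MIN(m.grade) per group.
  1: ids {1, 2, 10, 25} → MIN(m.grade)=54
  3: ids {3, 4} → MIN(m.grade)=75
  4: ids {14, 15} → MIN(m.grade)=70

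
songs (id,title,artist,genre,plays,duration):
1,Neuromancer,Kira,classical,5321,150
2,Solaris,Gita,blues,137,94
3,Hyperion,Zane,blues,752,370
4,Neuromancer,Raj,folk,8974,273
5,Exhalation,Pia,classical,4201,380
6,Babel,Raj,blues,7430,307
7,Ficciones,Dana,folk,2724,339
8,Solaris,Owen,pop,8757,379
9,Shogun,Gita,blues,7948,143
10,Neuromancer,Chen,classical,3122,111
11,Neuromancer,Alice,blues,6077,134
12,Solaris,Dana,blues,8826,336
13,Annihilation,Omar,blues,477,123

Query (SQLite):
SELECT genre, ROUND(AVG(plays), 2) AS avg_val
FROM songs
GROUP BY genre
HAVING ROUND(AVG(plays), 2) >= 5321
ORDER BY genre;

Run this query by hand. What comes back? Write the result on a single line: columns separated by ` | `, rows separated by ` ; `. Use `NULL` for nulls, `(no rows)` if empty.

Partition songs by genre; compute ROUND(AVG(plays), 2) within each group.
HAVING: keep groups where ROUND(AVG(plays), 2) >= 5321.
  blues: ids {2, 3, 6, 9, 11, 12, 13} → ROUND(AVG(plays), 2)=4521
  classical: ids {1, 5, 10} → ROUND(AVG(plays), 2)=4214.67
  folk: ids {4, 7} → ROUND(AVG(plays), 2)=5849
  pop: ids {8} → ROUND(AVG(plays), 2)=8757

folk | 5849 ; pop | 8757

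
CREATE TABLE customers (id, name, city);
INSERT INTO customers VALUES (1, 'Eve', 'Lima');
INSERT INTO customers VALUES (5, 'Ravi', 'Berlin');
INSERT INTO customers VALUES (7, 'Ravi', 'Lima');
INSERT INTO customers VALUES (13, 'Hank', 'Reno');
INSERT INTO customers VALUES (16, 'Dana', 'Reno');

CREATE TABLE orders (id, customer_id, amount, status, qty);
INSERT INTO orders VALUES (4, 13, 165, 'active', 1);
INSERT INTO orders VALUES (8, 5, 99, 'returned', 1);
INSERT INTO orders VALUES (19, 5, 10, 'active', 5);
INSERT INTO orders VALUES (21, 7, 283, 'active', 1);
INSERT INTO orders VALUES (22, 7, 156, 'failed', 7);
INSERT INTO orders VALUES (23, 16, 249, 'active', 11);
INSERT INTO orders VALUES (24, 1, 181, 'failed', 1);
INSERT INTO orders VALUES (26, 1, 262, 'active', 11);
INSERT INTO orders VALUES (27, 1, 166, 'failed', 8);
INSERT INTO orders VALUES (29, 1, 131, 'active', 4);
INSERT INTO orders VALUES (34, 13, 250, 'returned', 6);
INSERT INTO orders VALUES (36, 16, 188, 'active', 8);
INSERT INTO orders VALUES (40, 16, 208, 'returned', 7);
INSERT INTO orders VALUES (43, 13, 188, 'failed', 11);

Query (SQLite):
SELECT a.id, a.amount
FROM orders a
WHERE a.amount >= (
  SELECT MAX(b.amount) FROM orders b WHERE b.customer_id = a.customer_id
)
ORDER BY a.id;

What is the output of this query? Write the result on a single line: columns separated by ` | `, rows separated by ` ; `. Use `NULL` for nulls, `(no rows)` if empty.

For each orders row a, compute MAX(amount) over rows sharing a.customer_id.
Keep row a if a.amount >= that per-group MAX.
  customer_id=1: MAX(amount) = 262
  customer_id=5: MAX(amount) = 99
  customer_id=7: MAX(amount) = 283
  customer_id=13: MAX(amount) = 250
  customer_id=16: MAX(amount) = 249

8 | 99 ; 21 | 283 ; 23 | 249 ; 26 | 262 ; 34 | 250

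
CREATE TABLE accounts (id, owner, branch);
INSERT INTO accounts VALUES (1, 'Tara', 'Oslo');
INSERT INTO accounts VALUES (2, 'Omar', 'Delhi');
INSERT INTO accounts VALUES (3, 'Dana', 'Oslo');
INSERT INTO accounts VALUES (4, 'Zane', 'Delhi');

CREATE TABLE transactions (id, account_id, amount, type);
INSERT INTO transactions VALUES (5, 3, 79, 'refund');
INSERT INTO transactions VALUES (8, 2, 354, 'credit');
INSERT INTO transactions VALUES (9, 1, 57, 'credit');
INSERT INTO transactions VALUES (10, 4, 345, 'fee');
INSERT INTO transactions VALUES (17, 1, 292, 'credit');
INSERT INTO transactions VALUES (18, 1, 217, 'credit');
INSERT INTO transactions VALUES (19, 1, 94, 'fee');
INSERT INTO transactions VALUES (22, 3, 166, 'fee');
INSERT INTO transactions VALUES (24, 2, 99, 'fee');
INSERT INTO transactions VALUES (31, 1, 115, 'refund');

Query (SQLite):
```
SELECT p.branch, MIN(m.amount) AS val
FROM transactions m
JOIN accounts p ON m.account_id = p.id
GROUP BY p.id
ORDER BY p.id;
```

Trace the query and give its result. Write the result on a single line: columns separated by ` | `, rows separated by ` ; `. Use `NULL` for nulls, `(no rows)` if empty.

Oslo | 57 ; Delhi | 99 ; Oslo | 79 ; Delhi | 345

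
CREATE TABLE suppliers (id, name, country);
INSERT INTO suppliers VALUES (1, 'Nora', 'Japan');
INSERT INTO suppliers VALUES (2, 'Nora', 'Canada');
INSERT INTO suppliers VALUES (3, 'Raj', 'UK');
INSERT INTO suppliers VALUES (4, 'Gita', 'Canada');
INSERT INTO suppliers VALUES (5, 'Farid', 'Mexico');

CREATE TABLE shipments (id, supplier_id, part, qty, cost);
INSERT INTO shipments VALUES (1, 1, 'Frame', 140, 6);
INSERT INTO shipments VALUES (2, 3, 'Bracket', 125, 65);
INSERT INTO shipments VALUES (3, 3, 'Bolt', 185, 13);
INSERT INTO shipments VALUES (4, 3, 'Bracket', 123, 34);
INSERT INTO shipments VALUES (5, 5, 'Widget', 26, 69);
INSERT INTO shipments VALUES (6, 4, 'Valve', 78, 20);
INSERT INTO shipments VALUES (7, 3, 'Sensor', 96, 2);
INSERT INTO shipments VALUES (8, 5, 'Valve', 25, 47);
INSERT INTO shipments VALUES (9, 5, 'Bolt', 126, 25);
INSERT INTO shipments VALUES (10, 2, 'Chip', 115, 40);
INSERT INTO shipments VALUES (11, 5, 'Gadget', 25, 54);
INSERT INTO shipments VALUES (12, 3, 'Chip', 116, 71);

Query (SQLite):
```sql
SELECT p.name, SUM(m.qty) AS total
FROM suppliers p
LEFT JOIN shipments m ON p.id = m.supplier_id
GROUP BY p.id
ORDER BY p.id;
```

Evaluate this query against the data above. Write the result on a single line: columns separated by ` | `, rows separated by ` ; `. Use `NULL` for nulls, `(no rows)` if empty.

Nora | 140 ; Nora | 115 ; Raj | 645 ; Gita | 78 ; Farid | 202

LEFT JOIN keeps every suppliers row; unmatched ones get NULL for shipments columns.
Group by suppliers.id and compute SUM(m.qty). SUM over an all-NULL group is NULL.
  1: ids {1} → SUM(m.qty)=140
  2: ids {10} → SUM(m.qty)=115
  3: ids {2, 3, 4, 7, 12} → SUM(m.qty)=645
  4: ids {6} → SUM(m.qty)=78
  5: ids {5, 8, 9, 11} → SUM(m.qty)=202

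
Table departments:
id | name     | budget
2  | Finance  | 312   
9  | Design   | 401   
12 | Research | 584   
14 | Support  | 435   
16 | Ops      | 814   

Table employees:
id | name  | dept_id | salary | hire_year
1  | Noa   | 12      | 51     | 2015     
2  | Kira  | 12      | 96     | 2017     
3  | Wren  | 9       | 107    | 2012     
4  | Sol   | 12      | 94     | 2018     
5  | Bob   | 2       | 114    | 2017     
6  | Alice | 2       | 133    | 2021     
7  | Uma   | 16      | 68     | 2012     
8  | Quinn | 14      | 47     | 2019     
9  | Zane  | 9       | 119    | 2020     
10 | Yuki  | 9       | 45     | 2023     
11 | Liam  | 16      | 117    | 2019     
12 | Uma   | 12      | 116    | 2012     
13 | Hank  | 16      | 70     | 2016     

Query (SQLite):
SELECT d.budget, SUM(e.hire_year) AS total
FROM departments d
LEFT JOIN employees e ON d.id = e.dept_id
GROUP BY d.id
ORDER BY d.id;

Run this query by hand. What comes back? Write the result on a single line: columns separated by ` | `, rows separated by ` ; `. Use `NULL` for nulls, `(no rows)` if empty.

312 | 4038 ; 401 | 6055 ; 584 | 8062 ; 435 | 2019 ; 814 | 6047

LEFT JOIN keeps every departments row; unmatched ones get NULL for employees columns.
Group by departments.id and compute SUM(e.hire_year). SUM over an all-NULL group is NULL.
  2: ids {5, 6} → SUM(e.hire_year)=4038
  9: ids {3, 9, 10} → SUM(e.hire_year)=6055
  12: ids {1, 2, 4, 12} → SUM(e.hire_year)=8062
  14: ids {8} → SUM(e.hire_year)=2019
  16: ids {7, 11, 13} → SUM(e.hire_year)=6047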